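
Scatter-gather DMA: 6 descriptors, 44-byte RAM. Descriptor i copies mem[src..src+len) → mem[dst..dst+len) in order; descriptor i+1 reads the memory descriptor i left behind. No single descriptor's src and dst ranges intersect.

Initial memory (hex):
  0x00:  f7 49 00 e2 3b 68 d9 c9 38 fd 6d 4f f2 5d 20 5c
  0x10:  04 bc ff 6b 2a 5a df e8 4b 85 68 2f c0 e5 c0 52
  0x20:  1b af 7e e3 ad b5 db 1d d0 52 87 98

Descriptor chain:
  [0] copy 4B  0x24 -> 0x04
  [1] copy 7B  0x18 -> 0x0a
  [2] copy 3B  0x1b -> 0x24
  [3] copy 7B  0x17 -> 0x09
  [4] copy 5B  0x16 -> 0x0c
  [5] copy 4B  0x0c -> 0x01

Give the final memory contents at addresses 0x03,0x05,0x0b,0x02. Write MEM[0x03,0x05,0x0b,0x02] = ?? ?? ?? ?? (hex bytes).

MEM[0x03,0x05,0x0b,0x02] = 4b b5 85 e8

D0: mem[0x04..0x07] <- [ad b5 db 1d]
D1: mem[0x0a..0x10] <- [4b 85 68 2f c0 e5 c0]
D2: mem[0x24..0x26] <- [2f c0 e5]
D3: mem[0x09..0x0f] <- [e8 4b 85 68 2f c0 e5]
D4: mem[0x0c..0x10] <- [df e8 4b 85 68]
D5: mem[0x01..0x04] <- [df e8 4b 85]
query mem[0x03]=0x4b, mem[0x05]=0xb5, mem[0x0b]=0x85, mem[0x02]=0xe8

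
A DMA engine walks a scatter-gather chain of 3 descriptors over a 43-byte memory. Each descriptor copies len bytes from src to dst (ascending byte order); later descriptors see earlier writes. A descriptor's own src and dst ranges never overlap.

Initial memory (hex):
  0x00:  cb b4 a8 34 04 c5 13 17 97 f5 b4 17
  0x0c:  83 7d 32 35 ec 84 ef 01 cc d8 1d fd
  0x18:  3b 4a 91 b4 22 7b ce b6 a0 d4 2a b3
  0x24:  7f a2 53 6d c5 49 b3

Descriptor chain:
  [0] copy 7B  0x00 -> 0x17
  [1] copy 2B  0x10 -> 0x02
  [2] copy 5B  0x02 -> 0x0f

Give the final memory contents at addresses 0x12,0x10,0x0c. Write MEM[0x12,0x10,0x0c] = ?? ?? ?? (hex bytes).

  after D0: wrote 7B at 0x17 = cbb4a83404c513
  after D1: wrote 2B at 0x02 = ec84
  after D2: wrote 5B at 0x0f = ec8404c513
query mem[0x12]=0xc5, mem[0x10]=0x84, mem[0x0c]=0x83

MEM[0x12,0x10,0x0c] = c5 84 83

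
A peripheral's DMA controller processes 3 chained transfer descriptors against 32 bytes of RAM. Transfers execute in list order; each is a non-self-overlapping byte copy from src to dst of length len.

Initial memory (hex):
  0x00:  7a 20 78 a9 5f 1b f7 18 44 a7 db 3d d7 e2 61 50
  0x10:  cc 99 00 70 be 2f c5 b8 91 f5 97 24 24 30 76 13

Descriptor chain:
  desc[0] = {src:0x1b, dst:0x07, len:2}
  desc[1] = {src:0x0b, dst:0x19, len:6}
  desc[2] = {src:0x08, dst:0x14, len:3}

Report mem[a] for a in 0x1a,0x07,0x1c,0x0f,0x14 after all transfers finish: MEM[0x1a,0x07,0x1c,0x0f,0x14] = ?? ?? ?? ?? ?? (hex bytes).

MEM[0x1a,0x07,0x1c,0x0f,0x14] = d7 24 61 50 24

D0: mem[0x07..0x08] <- [24 24]
D1: mem[0x19..0x1e] <- [3d d7 e2 61 50 cc]
D2: mem[0x14..0x16] <- [24 a7 db]
query mem[0x1a]=0xd7, mem[0x07]=0x24, mem[0x1c]=0x61, mem[0x0f]=0x50, mem[0x14]=0x24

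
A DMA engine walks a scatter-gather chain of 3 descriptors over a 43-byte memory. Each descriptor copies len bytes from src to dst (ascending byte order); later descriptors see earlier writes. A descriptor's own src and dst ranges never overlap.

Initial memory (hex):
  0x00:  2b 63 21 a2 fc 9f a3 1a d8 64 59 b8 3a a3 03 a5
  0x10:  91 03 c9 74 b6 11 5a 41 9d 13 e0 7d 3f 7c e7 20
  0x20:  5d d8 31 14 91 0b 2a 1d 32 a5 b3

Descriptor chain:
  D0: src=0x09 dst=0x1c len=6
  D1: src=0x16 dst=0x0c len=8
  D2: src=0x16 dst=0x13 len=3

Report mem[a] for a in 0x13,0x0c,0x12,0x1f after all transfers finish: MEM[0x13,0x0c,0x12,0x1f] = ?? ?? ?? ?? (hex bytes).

MEM[0x13,0x0c,0x12,0x1f] = 5a 5a 64 3a

D0: mem[0x1c..0x21] <- [64 59 b8 3a a3 03]
D1: mem[0x0c..0x13] <- [5a 41 9d 13 e0 7d 64 59]
D2: mem[0x13..0x15] <- [5a 41 9d]
query mem[0x13]=0x5a, mem[0x0c]=0x5a, mem[0x12]=0x64, mem[0x1f]=0x3a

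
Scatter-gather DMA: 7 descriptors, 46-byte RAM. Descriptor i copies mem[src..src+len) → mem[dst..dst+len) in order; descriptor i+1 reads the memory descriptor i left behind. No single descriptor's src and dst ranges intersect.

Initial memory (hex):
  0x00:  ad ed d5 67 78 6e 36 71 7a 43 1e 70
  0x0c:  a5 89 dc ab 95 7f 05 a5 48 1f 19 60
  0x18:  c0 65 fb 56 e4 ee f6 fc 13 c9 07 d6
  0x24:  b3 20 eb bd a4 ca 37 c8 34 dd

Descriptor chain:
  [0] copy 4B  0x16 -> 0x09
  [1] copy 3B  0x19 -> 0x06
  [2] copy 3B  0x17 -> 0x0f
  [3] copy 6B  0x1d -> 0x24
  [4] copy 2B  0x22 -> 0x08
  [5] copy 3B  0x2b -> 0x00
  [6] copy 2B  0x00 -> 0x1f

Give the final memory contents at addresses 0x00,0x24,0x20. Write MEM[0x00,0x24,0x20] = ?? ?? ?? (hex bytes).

MEM[0x00,0x24,0x20] = c8 ee 34

#0 dst[0x09+4] := {0x19,0x60,0xc0,0x65}
#1 dst[0x06+3] := {0x65,0xfb,0x56}
#2 dst[0x0f+3] := {0x60,0xc0,0x65}
#3 dst[0x24+6] := {0xee,0xf6,0xfc,0x13,0xc9,0x07}
#4 dst[0x08+2] := {0x07,0xd6}
#5 dst[0x00+3] := {0xc8,0x34,0xdd}
#6 dst[0x1f+2] := {0xc8,0x34}
query mem[0x00]=0xc8, mem[0x24]=0xee, mem[0x20]=0x34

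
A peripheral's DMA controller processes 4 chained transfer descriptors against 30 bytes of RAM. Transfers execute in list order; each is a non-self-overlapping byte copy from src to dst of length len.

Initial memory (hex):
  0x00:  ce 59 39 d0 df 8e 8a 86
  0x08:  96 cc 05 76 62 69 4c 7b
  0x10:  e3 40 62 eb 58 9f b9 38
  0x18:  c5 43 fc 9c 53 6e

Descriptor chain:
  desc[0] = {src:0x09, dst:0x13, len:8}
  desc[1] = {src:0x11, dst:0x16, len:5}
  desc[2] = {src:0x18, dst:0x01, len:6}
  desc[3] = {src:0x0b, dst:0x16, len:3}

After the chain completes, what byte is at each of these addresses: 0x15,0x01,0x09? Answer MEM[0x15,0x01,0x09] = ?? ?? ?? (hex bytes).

#0 dst[0x13+8] := {0xcc,0x05,0x76,0x62,0x69,0x4c,0x7b,0xe3}
#1 dst[0x16+5] := {0x40,0x62,0xcc,0x05,0x76}
#2 dst[0x01+6] := {0xcc,0x05,0x76,0x9c,0x53,0x6e}
#3 dst[0x16+3] := {0x76,0x62,0x69}
query mem[0x15]=0x76, mem[0x01]=0xcc, mem[0x09]=0xcc

MEM[0x15,0x01,0x09] = 76 cc cc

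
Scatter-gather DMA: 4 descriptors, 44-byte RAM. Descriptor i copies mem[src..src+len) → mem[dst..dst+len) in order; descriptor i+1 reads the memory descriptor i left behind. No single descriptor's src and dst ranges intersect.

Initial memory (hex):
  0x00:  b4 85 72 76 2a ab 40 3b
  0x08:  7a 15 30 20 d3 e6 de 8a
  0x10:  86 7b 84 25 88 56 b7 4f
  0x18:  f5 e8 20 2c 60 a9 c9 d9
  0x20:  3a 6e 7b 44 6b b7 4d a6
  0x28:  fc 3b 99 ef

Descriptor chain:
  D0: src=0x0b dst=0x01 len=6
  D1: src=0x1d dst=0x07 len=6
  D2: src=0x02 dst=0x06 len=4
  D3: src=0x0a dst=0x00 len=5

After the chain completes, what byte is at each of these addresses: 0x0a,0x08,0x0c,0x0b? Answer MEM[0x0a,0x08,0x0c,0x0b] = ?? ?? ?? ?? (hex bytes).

MEM[0x0a,0x08,0x0c,0x0b] = 3a de 7b 6e

  after D0: wrote 6B at 0x01 = 20d3e6de8a86
  after D1: wrote 6B at 0x07 = a9c9d93a6e7b
  after D2: wrote 4B at 0x06 = d3e6de8a
  after D3: wrote 5B at 0x00 = 3a6e7be6de
query mem[0x0a]=0x3a, mem[0x08]=0xde, mem[0x0c]=0x7b, mem[0x0b]=0x6e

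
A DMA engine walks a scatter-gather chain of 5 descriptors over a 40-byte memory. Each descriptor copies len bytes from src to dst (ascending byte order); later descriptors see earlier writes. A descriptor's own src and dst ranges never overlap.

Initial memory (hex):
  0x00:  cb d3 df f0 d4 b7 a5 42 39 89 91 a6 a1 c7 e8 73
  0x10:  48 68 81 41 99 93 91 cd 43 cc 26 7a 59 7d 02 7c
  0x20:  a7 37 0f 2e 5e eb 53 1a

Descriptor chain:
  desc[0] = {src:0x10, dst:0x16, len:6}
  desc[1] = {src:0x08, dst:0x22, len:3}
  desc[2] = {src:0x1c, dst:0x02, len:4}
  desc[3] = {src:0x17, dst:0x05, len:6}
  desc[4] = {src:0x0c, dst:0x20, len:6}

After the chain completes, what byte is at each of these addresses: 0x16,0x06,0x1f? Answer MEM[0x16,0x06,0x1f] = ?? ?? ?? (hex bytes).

MEM[0x16,0x06,0x1f] = 48 81 7c

#0 dst[0x16+6] := {0x48,0x68,0x81,0x41,0x99,0x93}
#1 dst[0x22+3] := {0x39,0x89,0x91}
#2 dst[0x02+4] := {0x59,0x7d,0x02,0x7c}
#3 dst[0x05+6] := {0x68,0x81,0x41,0x99,0x93,0x59}
#4 dst[0x20+6] := {0xa1,0xc7,0xe8,0x73,0x48,0x68}
query mem[0x16]=0x48, mem[0x06]=0x81, mem[0x1f]=0x7c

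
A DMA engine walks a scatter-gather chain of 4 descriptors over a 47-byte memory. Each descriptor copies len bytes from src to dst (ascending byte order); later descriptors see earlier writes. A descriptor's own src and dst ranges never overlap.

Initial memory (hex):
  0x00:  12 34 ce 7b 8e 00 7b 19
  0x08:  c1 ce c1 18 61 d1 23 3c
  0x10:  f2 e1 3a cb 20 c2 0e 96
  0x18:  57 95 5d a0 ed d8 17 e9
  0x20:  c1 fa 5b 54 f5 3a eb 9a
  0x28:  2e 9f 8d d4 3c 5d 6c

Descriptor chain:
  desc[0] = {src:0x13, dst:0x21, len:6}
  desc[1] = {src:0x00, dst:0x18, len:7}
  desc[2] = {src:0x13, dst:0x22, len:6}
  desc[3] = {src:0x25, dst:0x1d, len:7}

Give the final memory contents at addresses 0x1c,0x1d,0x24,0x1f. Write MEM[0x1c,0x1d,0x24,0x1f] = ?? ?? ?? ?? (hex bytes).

MEM[0x1c,0x1d,0x24,0x1f] = 8e 0e c2 12

#0 dst[0x21+6] := {0xcb,0x20,0xc2,0x0e,0x96,0x57}
#1 dst[0x18+7] := {0x12,0x34,0xce,0x7b,0x8e,0x00,0x7b}
#2 dst[0x22+6] := {0xcb,0x20,0xc2,0x0e,0x96,0x12}
#3 dst[0x1d+7] := {0x0e,0x96,0x12,0x2e,0x9f,0x8d,0xd4}
query mem[0x1c]=0x8e, mem[0x1d]=0x0e, mem[0x24]=0xc2, mem[0x1f]=0x12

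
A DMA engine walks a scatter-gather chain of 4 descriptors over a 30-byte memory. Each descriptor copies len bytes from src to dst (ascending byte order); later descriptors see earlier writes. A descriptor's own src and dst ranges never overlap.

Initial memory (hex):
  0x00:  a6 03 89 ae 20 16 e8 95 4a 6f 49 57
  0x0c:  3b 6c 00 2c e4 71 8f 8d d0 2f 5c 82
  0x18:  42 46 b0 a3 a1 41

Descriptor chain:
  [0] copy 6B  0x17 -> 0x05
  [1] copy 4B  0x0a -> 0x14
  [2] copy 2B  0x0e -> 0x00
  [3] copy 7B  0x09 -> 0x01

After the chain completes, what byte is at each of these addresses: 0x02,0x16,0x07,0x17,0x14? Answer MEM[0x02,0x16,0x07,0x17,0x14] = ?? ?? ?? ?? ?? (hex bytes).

MEM[0x02,0x16,0x07,0x17,0x14] = a1 3b 2c 6c a1

#0 dst[0x05+6] := {0x82,0x42,0x46,0xb0,0xa3,0xa1}
#1 dst[0x14+4] := {0xa1,0x57,0x3b,0x6c}
#2 dst[0x00+2] := {0x00,0x2c}
#3 dst[0x01+7] := {0xa3,0xa1,0x57,0x3b,0x6c,0x00,0x2c}
query mem[0x02]=0xa1, mem[0x16]=0x3b, mem[0x07]=0x2c, mem[0x17]=0x6c, mem[0x14]=0xa1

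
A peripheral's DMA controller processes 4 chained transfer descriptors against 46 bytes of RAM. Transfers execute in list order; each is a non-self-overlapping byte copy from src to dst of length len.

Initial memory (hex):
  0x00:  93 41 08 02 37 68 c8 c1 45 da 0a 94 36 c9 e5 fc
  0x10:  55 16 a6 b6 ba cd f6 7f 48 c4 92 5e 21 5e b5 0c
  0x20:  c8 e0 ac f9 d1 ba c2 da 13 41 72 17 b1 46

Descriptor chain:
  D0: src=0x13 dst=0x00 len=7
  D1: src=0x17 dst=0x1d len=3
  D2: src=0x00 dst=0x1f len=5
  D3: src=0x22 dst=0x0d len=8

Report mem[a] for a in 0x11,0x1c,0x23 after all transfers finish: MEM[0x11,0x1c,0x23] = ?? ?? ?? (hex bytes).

  after D0: wrote 7B at 0x00 = b6bacdf67f48c4
  after D1: wrote 3B at 0x1d = 7f48c4
  after D2: wrote 5B at 0x1f = b6bacdf67f
  after D3: wrote 8B at 0x0d = f67fd1bac2da1341
query mem[0x11]=0xc2, mem[0x1c]=0x21, mem[0x23]=0x7f

MEM[0x11,0x1c,0x23] = c2 21 7f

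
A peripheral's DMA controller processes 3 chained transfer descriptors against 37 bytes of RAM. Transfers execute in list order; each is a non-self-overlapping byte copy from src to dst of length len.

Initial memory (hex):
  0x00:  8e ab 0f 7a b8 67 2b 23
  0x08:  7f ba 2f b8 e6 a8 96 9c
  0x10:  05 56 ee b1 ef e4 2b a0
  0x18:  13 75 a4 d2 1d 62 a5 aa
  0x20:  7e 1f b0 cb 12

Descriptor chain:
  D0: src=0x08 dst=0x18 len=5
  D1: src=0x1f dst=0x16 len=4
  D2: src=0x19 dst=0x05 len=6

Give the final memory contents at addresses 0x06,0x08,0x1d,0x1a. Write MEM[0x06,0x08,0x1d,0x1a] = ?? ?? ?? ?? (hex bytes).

MEM[0x06,0x08,0x1d,0x1a] = 2f e6 62 2f

[0] 0x08->0x18 len=5 : 7f ba 2f b8 e6
[1] 0x1f->0x16 len=4 : aa 7e 1f b0
[2] 0x19->0x05 len=6 : b0 2f b8 e6 62 a5
query mem[0x06]=0x2f, mem[0x08]=0xe6, mem[0x1d]=0x62, mem[0x1a]=0x2f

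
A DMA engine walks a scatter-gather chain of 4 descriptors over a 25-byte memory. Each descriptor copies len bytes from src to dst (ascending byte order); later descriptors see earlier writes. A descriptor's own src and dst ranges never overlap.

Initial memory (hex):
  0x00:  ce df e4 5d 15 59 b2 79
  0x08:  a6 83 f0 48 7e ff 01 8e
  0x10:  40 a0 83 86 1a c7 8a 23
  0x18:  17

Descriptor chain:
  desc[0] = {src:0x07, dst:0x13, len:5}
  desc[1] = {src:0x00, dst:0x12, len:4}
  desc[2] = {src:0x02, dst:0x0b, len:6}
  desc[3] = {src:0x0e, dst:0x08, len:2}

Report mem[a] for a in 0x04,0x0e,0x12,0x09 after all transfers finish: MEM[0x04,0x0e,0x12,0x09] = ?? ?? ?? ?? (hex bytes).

MEM[0x04,0x0e,0x12,0x09] = 15 59 ce b2

  after D0: wrote 5B at 0x13 = 79a683f048
  after D1: wrote 4B at 0x12 = cedfe45d
  after D2: wrote 6B at 0x0b = e45d1559b279
  after D3: wrote 2B at 0x08 = 59b2
query mem[0x04]=0x15, mem[0x0e]=0x59, mem[0x12]=0xce, mem[0x09]=0xb2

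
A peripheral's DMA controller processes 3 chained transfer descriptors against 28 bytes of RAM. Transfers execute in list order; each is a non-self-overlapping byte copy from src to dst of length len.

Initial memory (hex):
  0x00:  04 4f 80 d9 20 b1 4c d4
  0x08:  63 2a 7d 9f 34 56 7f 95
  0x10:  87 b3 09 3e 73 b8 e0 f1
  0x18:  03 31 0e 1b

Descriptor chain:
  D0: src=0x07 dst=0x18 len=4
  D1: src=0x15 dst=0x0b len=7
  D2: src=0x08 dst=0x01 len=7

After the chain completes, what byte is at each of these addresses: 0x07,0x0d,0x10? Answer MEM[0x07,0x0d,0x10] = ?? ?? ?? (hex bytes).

MEM[0x07,0x0d,0x10] = d4 f1 2a

  after D0: wrote 4B at 0x18 = d4632a7d
  after D1: wrote 7B at 0x0b = b8e0f1d4632a7d
  after D2: wrote 7B at 0x01 = 632a7db8e0f1d4
query mem[0x07]=0xd4, mem[0x0d]=0xf1, mem[0x10]=0x2a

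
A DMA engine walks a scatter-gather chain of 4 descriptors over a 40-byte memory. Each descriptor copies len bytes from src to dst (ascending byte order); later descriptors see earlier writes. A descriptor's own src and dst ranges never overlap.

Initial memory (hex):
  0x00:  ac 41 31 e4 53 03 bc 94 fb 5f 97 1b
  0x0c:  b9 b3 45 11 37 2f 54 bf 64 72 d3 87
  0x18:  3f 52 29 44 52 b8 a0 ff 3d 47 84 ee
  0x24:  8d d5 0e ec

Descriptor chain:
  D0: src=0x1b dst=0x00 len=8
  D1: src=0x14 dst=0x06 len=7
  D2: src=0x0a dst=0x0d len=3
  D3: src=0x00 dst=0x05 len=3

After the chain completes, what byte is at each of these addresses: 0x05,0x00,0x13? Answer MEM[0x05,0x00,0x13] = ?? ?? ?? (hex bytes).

MEM[0x05,0x00,0x13] = 44 44 bf

  after D0: wrote 8B at 0x00 = 4452b8a0ff3d4784
  after D1: wrote 7B at 0x06 = 6472d3873f5229
  after D2: wrote 3B at 0x0d = 3f5229
  after D3: wrote 3B at 0x05 = 4452b8
query mem[0x05]=0x44, mem[0x00]=0x44, mem[0x13]=0xbf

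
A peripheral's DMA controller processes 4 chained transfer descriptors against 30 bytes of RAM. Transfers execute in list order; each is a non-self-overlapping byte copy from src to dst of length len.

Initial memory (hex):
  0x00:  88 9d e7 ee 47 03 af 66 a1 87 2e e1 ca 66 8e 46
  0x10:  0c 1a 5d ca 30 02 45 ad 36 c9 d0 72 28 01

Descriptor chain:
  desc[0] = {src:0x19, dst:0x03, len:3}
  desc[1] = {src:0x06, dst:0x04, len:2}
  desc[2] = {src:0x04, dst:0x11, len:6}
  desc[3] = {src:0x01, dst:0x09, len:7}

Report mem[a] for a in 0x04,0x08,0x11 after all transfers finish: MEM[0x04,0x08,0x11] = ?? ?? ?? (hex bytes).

MEM[0x04,0x08,0x11] = af a1 af

#0 dst[0x03+3] := {0xc9,0xd0,0x72}
#1 dst[0x04+2] := {0xaf,0x66}
#2 dst[0x11+6] := {0xaf,0x66,0xaf,0x66,0xa1,0x87}
#3 dst[0x09+7] := {0x9d,0xe7,0xc9,0xaf,0x66,0xaf,0x66}
query mem[0x04]=0xaf, mem[0x08]=0xa1, mem[0x11]=0xaf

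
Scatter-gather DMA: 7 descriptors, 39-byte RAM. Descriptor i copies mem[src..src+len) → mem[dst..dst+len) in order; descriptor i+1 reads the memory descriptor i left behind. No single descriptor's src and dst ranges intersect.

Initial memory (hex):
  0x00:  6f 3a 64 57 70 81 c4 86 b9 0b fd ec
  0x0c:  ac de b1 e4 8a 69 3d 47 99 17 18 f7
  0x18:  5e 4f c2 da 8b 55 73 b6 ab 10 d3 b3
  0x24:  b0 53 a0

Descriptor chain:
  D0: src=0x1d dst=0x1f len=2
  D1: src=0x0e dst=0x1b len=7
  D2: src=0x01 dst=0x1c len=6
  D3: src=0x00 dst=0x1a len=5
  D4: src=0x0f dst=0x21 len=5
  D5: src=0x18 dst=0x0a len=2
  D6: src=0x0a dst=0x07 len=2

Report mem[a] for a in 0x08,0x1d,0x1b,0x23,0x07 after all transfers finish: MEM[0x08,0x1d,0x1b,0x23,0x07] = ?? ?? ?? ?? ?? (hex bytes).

D0: mem[0x1f..0x20] <- [55 73]
D1: mem[0x1b..0x21] <- [b1 e4 8a 69 3d 47 99]
D2: mem[0x1c..0x21] <- [3a 64 57 70 81 c4]
D3: mem[0x1a..0x1e] <- [6f 3a 64 57 70]
D4: mem[0x21..0x25] <- [e4 8a 69 3d 47]
D5: mem[0x0a..0x0b] <- [5e 4f]
D6: mem[0x07..0x08] <- [5e 4f]
query mem[0x08]=0x4f, mem[0x1d]=0x57, mem[0x1b]=0x3a, mem[0x23]=0x69, mem[0x07]=0x5e

MEM[0x08,0x1d,0x1b,0x23,0x07] = 4f 57 3a 69 5e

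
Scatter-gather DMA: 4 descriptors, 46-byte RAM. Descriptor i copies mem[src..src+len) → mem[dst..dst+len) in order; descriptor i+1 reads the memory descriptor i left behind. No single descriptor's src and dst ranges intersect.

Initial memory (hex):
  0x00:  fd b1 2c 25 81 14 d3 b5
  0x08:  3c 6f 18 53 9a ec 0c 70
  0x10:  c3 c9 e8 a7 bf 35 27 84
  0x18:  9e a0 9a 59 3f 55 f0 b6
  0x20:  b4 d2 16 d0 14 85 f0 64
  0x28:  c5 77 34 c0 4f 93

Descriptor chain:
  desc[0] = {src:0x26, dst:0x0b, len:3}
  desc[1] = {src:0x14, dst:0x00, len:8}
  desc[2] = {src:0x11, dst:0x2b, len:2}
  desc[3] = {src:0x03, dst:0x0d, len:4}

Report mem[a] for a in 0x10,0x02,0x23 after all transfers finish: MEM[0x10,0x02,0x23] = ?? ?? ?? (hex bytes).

MEM[0x10,0x02,0x23] = 9a 27 d0

#0 dst[0x0b+3] := {0xf0,0x64,0xc5}
#1 dst[0x00+8] := {0xbf,0x35,0x27,0x84,0x9e,0xa0,0x9a,0x59}
#2 dst[0x2b+2] := {0xc9,0xe8}
#3 dst[0x0d+4] := {0x84,0x9e,0xa0,0x9a}
query mem[0x10]=0x9a, mem[0x02]=0x27, mem[0x23]=0xd0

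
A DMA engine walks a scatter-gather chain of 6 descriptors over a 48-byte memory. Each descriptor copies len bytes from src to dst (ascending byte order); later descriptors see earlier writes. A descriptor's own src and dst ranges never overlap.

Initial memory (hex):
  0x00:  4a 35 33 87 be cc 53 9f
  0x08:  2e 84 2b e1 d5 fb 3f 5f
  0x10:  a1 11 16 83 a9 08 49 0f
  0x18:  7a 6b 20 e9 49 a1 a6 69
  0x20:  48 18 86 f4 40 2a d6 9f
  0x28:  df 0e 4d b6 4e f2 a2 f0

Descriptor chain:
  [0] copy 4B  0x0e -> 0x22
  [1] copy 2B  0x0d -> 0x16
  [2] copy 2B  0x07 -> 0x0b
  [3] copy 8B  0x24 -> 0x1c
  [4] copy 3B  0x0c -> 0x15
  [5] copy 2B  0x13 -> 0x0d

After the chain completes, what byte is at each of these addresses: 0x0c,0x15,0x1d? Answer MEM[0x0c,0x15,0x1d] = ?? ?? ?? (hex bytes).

#0 dst[0x22+4] := {0x3f,0x5f,0xa1,0x11}
#1 dst[0x16+2] := {0xfb,0x3f}
#2 dst[0x0b+2] := {0x9f,0x2e}
#3 dst[0x1c+8] := {0xa1,0x11,0xd6,0x9f,0xdf,0x0e,0x4d,0xb6}
#4 dst[0x15+3] := {0x2e,0xfb,0x3f}
#5 dst[0x0d+2] := {0x83,0xa9}
query mem[0x0c]=0x2e, mem[0x15]=0x2e, mem[0x1d]=0x11

MEM[0x0c,0x15,0x1d] = 2e 2e 11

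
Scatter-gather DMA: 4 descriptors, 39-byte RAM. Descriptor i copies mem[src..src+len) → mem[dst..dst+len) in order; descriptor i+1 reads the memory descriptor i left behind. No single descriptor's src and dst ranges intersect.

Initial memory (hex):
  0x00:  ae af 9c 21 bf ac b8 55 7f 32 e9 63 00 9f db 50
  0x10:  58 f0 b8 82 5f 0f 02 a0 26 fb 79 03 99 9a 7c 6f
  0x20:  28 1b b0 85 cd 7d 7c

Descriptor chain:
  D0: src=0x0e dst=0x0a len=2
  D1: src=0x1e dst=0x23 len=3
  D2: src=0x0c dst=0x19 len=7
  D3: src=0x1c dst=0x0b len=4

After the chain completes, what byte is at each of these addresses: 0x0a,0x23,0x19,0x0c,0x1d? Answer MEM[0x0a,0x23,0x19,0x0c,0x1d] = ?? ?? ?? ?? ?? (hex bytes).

  after D0: wrote 2B at 0x0a = db50
  after D1: wrote 3B at 0x23 = 7c6f28
  after D2: wrote 7B at 0x19 = 009fdb5058f0b8
  after D3: wrote 4B at 0x0b = 5058f0b8
query mem[0x0a]=0xdb, mem[0x23]=0x7c, mem[0x19]=0x00, mem[0x0c]=0x58, mem[0x1d]=0x58

MEM[0x0a,0x23,0x19,0x0c,0x1d] = db 7c 00 58 58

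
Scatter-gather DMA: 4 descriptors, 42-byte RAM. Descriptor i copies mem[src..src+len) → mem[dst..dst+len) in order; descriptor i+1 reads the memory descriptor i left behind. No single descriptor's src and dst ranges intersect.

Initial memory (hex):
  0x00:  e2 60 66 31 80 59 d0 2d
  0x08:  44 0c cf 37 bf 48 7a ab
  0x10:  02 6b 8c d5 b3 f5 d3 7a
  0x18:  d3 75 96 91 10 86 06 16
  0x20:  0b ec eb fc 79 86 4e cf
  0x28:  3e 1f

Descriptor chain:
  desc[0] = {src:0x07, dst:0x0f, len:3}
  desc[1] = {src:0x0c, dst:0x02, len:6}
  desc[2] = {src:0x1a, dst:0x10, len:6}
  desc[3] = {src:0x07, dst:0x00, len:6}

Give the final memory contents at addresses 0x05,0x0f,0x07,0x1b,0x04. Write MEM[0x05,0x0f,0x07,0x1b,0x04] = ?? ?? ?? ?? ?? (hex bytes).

[0] 0x07->0x0f len=3 : 2d 44 0c
[1] 0x0c->0x02 len=6 : bf 48 7a 2d 44 0c
[2] 0x1a->0x10 len=6 : 96 91 10 86 06 16
[3] 0x07->0x00 len=6 : 0c 44 0c cf 37 bf
query mem[0x05]=0xbf, mem[0x0f]=0x2d, mem[0x07]=0x0c, mem[0x1b]=0x91, mem[0x04]=0x37

MEM[0x05,0x0f,0x07,0x1b,0x04] = bf 2d 0c 91 37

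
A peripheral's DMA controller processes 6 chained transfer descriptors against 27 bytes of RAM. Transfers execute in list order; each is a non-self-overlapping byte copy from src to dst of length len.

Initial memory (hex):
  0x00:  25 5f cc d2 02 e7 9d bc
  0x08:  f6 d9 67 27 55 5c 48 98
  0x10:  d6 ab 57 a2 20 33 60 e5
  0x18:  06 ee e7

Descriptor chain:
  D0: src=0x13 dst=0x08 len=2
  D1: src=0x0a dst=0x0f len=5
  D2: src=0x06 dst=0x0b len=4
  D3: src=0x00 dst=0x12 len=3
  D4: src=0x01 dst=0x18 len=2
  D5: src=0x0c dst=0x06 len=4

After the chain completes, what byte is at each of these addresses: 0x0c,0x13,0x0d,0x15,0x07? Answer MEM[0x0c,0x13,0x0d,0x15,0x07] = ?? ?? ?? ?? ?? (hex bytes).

MEM[0x0c,0x13,0x0d,0x15,0x07] = bc 5f a2 33 a2

  after D0: wrote 2B at 0x08 = a220
  after D1: wrote 5B at 0x0f = 6727555c48
  after D2: wrote 4B at 0x0b = 9dbca220
  after D3: wrote 3B at 0x12 = 255fcc
  after D4: wrote 2B at 0x18 = 5fcc
  after D5: wrote 4B at 0x06 = bca22067
query mem[0x0c]=0xbc, mem[0x13]=0x5f, mem[0x0d]=0xa2, mem[0x15]=0x33, mem[0x07]=0xa2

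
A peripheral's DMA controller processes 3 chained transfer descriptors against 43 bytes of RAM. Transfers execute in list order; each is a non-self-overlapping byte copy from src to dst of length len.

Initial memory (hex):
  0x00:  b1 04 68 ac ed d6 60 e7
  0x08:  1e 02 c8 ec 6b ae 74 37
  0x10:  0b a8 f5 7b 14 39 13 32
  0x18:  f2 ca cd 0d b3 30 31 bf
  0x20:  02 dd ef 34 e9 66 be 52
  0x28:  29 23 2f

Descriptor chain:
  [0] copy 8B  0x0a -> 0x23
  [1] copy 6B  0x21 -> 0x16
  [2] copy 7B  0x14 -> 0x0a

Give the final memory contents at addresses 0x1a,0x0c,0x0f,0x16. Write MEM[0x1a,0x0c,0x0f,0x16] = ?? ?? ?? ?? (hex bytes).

D0: mem[0x23..0x2a] <- [c8 ec 6b ae 74 37 0b a8]
D1: mem[0x16..0x1b] <- [dd ef c8 ec 6b ae]
D2: mem[0x0a..0x10] <- [14 39 dd ef c8 ec 6b]
query mem[0x1a]=0x6b, mem[0x0c]=0xdd, mem[0x0f]=0xec, mem[0x16]=0xdd

MEM[0x1a,0x0c,0x0f,0x16] = 6b dd ec dd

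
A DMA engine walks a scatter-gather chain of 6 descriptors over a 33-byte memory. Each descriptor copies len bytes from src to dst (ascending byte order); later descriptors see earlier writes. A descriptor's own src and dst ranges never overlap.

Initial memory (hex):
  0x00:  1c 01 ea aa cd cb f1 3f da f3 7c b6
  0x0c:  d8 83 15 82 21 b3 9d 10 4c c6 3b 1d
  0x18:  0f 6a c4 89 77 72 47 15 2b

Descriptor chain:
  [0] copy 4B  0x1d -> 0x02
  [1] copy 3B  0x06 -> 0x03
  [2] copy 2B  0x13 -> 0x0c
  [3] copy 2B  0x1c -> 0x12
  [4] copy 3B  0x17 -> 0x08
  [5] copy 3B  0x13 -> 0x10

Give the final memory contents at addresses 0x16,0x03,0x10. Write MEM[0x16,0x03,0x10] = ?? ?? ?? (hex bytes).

#0 dst[0x02+4] := {0x72,0x47,0x15,0x2b}
#1 dst[0x03+3] := {0xf1,0x3f,0xda}
#2 dst[0x0c+2] := {0x10,0x4c}
#3 dst[0x12+2] := {0x77,0x72}
#4 dst[0x08+3] := {0x1d,0x0f,0x6a}
#5 dst[0x10+3] := {0x72,0x4c,0xc6}
query mem[0x16]=0x3b, mem[0x03]=0xf1, mem[0x10]=0x72

MEM[0x16,0x03,0x10] = 3b f1 72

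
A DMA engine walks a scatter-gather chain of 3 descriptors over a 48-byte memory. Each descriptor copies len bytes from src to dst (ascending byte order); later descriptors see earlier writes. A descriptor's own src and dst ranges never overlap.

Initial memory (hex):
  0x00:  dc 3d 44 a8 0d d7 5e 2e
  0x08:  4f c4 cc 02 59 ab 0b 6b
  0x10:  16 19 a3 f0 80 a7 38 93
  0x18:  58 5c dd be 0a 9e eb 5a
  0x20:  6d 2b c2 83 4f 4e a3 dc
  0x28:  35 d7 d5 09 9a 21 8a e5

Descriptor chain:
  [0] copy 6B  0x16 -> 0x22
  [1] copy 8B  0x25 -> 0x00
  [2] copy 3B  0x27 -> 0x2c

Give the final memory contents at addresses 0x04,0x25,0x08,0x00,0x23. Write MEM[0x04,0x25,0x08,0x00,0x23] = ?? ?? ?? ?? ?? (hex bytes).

MEM[0x04,0x25,0x08,0x00,0x23] = d7 5c 4f 5c 93

#0 dst[0x22+6] := {0x38,0x93,0x58,0x5c,0xdd,0xbe}
#1 dst[0x00+8] := {0x5c,0xdd,0xbe,0x35,0xd7,0xd5,0x09,0x9a}
#2 dst[0x2c+3] := {0xbe,0x35,0xd7}
query mem[0x04]=0xd7, mem[0x25]=0x5c, mem[0x08]=0x4f, mem[0x00]=0x5c, mem[0x23]=0x93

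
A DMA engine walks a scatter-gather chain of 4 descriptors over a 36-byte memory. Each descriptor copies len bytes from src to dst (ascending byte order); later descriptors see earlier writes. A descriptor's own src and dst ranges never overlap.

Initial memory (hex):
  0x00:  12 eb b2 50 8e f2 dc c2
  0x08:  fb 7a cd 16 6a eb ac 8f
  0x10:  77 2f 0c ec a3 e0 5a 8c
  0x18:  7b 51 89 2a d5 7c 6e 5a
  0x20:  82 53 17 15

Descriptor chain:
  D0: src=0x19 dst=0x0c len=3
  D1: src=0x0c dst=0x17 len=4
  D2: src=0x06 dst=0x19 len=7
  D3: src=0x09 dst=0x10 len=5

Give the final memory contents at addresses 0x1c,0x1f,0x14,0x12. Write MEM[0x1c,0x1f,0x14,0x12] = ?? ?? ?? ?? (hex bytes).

MEM[0x1c,0x1f,0x14,0x12] = 7a 51 89 16

[0] 0x19->0x0c len=3 : 51 89 2a
[1] 0x0c->0x17 len=4 : 51 89 2a 8f
[2] 0x06->0x19 len=7 : dc c2 fb 7a cd 16 51
[3] 0x09->0x10 len=5 : 7a cd 16 51 89
query mem[0x1c]=0x7a, mem[0x1f]=0x51, mem[0x14]=0x89, mem[0x12]=0x16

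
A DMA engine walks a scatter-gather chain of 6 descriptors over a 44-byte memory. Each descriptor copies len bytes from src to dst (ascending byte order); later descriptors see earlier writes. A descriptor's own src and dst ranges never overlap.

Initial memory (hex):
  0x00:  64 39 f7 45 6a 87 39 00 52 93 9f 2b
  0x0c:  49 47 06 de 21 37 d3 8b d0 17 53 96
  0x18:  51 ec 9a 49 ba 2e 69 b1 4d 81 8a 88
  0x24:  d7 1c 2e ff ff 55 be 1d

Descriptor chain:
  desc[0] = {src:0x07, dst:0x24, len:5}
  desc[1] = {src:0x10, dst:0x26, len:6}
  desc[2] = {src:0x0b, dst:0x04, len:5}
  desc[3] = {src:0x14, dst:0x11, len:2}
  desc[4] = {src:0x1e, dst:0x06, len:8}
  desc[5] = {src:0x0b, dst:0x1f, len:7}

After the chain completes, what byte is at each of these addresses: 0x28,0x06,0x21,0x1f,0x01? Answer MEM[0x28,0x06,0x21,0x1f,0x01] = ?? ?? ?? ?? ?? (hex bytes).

MEM[0x28,0x06,0x21,0x1f,0x01] = d3 69 52 88 39

  after D0: wrote 5B at 0x24 = 0052939f2b
  after D1: wrote 6B at 0x26 = 2137d38bd017
  after D2: wrote 5B at 0x04 = 2b494706de
  after D3: wrote 2B at 0x11 = d017
  after D4: wrote 8B at 0x06 = 69b14d818a880052
  after D5: wrote 7B at 0x1f = 88005206de21d0
query mem[0x28]=0xd3, mem[0x06]=0x69, mem[0x21]=0x52, mem[0x1f]=0x88, mem[0x01]=0x39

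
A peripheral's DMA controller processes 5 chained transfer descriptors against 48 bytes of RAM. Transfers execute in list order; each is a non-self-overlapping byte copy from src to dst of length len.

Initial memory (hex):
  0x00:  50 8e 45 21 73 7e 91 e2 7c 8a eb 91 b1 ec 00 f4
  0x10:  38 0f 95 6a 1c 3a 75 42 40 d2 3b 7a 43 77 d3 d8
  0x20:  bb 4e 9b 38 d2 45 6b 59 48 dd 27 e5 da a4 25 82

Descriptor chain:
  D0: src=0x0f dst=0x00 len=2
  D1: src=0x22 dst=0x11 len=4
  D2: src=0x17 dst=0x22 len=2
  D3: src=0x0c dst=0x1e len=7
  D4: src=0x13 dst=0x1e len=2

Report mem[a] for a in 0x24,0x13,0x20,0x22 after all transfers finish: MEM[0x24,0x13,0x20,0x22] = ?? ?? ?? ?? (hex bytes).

D0: mem[0x00..0x01] <- [f4 38]
D1: mem[0x11..0x14] <- [9b 38 d2 45]
D2: mem[0x22..0x23] <- [42 40]
D3: mem[0x1e..0x24] <- [b1 ec 00 f4 38 9b 38]
D4: mem[0x1e..0x1f] <- [d2 45]
query mem[0x24]=0x38, mem[0x13]=0xd2, mem[0x20]=0x00, mem[0x22]=0x38

MEM[0x24,0x13,0x20,0x22] = 38 d2 00 38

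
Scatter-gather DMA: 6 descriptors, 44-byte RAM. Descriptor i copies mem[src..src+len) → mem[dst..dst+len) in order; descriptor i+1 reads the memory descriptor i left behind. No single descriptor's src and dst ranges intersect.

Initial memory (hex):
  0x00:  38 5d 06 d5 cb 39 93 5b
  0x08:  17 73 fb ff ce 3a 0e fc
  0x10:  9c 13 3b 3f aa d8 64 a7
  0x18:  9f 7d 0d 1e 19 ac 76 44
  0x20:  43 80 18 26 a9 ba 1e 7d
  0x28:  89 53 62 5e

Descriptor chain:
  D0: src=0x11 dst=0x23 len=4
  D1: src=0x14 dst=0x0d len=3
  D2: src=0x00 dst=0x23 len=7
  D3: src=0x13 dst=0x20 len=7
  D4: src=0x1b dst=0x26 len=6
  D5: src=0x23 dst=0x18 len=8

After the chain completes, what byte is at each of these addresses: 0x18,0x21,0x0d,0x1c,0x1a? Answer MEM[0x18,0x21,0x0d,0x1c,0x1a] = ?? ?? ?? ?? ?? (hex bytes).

MEM[0x18,0x21,0x0d,0x1c,0x1a] = 64 aa aa 19 9f

D0: mem[0x23..0x26] <- [13 3b 3f aa]
D1: mem[0x0d..0x0f] <- [aa d8 64]
D2: mem[0x23..0x29] <- [38 5d 06 d5 cb 39 93]
D3: mem[0x20..0x26] <- [3f aa d8 64 a7 9f 7d]
D4: mem[0x26..0x2b] <- [1e 19 ac 76 44 3f]
D5: mem[0x18..0x1f] <- [64 a7 9f 1e 19 ac 76 44]
query mem[0x18]=0x64, mem[0x21]=0xaa, mem[0x0d]=0xaa, mem[0x1c]=0x19, mem[0x1a]=0x9f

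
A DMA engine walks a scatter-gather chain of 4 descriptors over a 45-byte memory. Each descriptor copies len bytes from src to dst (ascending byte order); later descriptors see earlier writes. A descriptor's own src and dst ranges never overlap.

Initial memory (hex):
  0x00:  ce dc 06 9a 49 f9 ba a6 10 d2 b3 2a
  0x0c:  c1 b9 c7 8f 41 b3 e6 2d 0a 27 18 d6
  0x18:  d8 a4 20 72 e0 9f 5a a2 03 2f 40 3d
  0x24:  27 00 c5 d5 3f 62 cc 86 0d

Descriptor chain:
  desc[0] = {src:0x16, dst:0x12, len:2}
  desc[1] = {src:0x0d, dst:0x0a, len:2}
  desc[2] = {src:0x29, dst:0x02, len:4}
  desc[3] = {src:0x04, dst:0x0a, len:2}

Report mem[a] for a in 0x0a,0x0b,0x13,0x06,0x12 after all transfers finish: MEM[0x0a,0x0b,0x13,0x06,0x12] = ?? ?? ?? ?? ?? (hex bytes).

#0 dst[0x12+2] := {0x18,0xd6}
#1 dst[0x0a+2] := {0xb9,0xc7}
#2 dst[0x02+4] := {0x62,0xcc,0x86,0x0d}
#3 dst[0x0a+2] := {0x86,0x0d}
query mem[0x0a]=0x86, mem[0x0b]=0x0d, mem[0x13]=0xd6, mem[0x06]=0xba, mem[0x12]=0x18

MEM[0x0a,0x0b,0x13,0x06,0x12] = 86 0d d6 ba 18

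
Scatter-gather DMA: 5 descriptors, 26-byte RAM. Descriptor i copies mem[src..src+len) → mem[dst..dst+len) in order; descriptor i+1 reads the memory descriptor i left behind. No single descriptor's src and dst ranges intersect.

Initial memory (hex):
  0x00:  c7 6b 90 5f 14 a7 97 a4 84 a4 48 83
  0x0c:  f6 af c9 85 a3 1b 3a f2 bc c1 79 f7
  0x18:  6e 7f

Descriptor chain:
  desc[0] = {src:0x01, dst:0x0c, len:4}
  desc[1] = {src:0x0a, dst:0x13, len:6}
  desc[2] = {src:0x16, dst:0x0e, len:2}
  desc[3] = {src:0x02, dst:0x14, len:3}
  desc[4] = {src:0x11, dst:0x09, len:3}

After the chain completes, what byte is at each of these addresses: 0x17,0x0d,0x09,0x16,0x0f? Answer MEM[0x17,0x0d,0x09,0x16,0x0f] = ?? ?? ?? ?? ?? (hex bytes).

D0: mem[0x0c..0x0f] <- [6b 90 5f 14]
D1: mem[0x13..0x18] <- [48 83 6b 90 5f 14]
D2: mem[0x0e..0x0f] <- [90 5f]
D3: mem[0x14..0x16] <- [90 5f 14]
D4: mem[0x09..0x0b] <- [1b 3a 48]
query mem[0x17]=0x5f, mem[0x0d]=0x90, mem[0x09]=0x1b, mem[0x16]=0x14, mem[0x0f]=0x5f

MEM[0x17,0x0d,0x09,0x16,0x0f] = 5f 90 1b 14 5f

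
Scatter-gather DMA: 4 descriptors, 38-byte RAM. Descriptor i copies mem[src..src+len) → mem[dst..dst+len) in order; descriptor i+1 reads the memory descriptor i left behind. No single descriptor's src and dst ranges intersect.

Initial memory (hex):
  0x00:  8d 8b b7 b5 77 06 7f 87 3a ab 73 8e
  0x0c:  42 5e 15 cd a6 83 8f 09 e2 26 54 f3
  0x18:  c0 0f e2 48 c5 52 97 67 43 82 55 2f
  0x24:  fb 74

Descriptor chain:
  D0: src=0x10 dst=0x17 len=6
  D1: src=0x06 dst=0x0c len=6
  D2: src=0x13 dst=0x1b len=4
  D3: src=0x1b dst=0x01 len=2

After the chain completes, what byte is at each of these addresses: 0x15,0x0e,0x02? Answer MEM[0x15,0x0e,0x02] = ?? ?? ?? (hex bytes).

MEM[0x15,0x0e,0x02] = 26 3a e2

[0] 0x10->0x17 len=6 : a6 83 8f 09 e2 26
[1] 0x06->0x0c len=6 : 7f 87 3a ab 73 8e
[2] 0x13->0x1b len=4 : 09 e2 26 54
[3] 0x1b->0x01 len=2 : 09 e2
query mem[0x15]=0x26, mem[0x0e]=0x3a, mem[0x02]=0xe2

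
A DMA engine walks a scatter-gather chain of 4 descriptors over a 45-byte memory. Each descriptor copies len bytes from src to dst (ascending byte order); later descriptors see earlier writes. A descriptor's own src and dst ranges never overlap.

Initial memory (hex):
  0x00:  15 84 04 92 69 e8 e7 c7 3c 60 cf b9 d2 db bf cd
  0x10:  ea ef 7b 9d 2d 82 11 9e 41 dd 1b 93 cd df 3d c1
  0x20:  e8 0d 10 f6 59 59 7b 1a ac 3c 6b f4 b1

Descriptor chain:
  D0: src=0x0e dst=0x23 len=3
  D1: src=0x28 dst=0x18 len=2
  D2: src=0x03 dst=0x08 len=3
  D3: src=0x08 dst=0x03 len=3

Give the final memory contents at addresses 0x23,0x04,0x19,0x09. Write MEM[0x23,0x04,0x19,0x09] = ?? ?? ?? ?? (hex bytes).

[0] 0x0e->0x23 len=3 : bf cd ea
[1] 0x28->0x18 len=2 : ac 3c
[2] 0x03->0x08 len=3 : 92 69 e8
[3] 0x08->0x03 len=3 : 92 69 e8
query mem[0x23]=0xbf, mem[0x04]=0x69, mem[0x19]=0x3c, mem[0x09]=0x69

MEM[0x23,0x04,0x19,0x09] = bf 69 3c 69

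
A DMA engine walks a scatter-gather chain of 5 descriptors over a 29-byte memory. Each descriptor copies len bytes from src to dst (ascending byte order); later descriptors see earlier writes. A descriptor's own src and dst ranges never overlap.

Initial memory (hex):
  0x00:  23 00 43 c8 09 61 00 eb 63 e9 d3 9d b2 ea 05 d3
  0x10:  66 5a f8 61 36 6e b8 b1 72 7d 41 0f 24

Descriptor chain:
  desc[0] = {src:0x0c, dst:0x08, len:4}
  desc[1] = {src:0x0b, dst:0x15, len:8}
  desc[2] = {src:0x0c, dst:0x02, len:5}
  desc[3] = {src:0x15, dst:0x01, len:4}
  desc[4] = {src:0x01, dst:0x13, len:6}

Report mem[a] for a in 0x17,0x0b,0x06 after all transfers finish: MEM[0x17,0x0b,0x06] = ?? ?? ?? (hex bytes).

MEM[0x17,0x0b,0x06] = d3 d3 66

  after D0: wrote 4B at 0x08 = b2ea05d3
  after D1: wrote 8B at 0x15 = d3b2ea05d3665af8
  after D2: wrote 5B at 0x02 = b2ea05d366
  after D3: wrote 4B at 0x01 = d3b2ea05
  after D4: wrote 6B at 0x13 = d3b2ea05d366
query mem[0x17]=0xd3, mem[0x0b]=0xd3, mem[0x06]=0x66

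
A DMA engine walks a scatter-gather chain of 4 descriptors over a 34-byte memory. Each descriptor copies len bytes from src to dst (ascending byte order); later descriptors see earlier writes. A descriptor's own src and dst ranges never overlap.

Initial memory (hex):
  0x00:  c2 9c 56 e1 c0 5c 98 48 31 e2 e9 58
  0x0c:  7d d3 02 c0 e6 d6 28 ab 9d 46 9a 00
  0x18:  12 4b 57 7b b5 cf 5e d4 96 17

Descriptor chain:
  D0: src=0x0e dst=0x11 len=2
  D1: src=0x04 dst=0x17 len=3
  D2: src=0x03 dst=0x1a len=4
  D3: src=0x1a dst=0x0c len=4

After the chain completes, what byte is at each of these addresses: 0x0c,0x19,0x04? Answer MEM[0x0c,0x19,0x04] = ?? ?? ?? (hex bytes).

  after D0: wrote 2B at 0x11 = 02c0
  after D1: wrote 3B at 0x17 = c05c98
  after D2: wrote 4B at 0x1a = e1c05c98
  after D3: wrote 4B at 0x0c = e1c05c98
query mem[0x0c]=0xe1, mem[0x19]=0x98, mem[0x04]=0xc0

MEM[0x0c,0x19,0x04] = e1 98 c0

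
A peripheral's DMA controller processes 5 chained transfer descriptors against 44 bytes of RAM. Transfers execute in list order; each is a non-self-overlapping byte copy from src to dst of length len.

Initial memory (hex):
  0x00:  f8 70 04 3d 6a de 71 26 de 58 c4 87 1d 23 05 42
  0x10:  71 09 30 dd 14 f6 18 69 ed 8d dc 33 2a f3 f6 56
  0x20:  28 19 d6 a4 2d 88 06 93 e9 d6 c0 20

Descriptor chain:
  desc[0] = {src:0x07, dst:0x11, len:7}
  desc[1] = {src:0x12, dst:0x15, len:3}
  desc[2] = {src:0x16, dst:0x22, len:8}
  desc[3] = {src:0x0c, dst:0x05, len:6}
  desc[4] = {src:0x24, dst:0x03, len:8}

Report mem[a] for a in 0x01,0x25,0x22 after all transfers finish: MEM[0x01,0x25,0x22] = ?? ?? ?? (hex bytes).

#0 dst[0x11+7] := {0x26,0xde,0x58,0xc4,0x87,0x1d,0x23}
#1 dst[0x15+3] := {0xde,0x58,0xc4}
#2 dst[0x22+8] := {0x58,0xc4,0xed,0x8d,0xdc,0x33,0x2a,0xf3}
#3 dst[0x05+6] := {0x1d,0x23,0x05,0x42,0x71,0x26}
#4 dst[0x03+8] := {0xed,0x8d,0xdc,0x33,0x2a,0xf3,0xc0,0x20}
query mem[0x01]=0x70, mem[0x25]=0x8d, mem[0x22]=0x58

MEM[0x01,0x25,0x22] = 70 8d 58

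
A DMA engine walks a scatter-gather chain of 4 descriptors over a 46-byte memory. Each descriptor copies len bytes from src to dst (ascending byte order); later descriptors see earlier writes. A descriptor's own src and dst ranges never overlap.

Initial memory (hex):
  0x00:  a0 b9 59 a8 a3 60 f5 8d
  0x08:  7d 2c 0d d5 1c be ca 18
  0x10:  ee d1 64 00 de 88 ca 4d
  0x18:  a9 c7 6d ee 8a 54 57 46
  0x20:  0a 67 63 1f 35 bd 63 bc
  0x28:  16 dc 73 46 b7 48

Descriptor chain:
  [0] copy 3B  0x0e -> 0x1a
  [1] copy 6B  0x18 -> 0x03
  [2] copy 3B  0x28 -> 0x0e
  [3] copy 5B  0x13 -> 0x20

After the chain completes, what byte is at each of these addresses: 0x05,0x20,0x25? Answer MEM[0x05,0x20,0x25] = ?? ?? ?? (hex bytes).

MEM[0x05,0x20,0x25] = ca 00 bd

  after D0: wrote 3B at 0x1a = ca18ee
  after D1: wrote 6B at 0x03 = a9c7ca18ee54
  after D2: wrote 3B at 0x0e = 16dc73
  after D3: wrote 5B at 0x20 = 00de88ca4d
query mem[0x05]=0xca, mem[0x20]=0x00, mem[0x25]=0xbd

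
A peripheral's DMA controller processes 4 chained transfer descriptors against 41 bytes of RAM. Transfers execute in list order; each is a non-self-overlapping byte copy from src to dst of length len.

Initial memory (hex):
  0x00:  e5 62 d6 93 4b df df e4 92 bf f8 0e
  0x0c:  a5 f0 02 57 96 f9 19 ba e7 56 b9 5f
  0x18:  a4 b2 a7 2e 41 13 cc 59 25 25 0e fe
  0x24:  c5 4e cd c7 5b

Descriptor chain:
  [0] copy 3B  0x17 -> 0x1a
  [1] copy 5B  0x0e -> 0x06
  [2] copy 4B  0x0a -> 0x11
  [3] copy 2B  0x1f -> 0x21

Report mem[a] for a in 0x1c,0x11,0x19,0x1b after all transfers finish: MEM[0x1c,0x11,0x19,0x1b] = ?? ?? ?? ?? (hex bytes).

MEM[0x1c,0x11,0x19,0x1b] = b2 19 b2 a4

  after D0: wrote 3B at 0x1a = 5fa4b2
  after D1: wrote 5B at 0x06 = 025796f919
  after D2: wrote 4B at 0x11 = 190ea5f0
  after D3: wrote 2B at 0x21 = 5925
query mem[0x1c]=0xb2, mem[0x11]=0x19, mem[0x19]=0xb2, mem[0x1b]=0xa4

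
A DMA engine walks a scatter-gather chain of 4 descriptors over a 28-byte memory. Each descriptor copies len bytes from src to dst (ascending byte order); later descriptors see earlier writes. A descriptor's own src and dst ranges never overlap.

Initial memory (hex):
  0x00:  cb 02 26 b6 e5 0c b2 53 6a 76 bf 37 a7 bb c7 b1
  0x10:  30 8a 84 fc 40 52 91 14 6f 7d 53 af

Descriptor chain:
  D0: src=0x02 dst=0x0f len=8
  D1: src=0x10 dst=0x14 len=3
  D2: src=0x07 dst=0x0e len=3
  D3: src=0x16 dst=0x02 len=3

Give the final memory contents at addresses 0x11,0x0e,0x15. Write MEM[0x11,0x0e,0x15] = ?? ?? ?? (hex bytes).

  after D0: wrote 8B at 0x0f = 26b6e50cb2536a76
  after D1: wrote 3B at 0x14 = b6e50c
  after D2: wrote 3B at 0x0e = 536a76
  after D3: wrote 3B at 0x02 = 0c146f
query mem[0x11]=0xe5, mem[0x0e]=0x53, mem[0x15]=0xe5

MEM[0x11,0x0e,0x15] = e5 53 e5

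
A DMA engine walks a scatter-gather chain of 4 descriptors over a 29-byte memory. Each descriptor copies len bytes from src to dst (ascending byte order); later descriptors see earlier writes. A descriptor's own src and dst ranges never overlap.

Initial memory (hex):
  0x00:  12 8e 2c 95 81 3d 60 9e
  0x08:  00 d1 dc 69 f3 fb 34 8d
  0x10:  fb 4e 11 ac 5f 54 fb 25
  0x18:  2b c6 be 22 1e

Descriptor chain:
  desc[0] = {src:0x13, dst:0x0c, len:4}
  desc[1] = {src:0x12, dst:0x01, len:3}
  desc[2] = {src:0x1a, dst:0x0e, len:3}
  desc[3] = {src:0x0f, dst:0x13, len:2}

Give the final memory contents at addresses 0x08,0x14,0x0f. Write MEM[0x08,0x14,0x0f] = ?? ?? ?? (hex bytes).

[0] 0x13->0x0c len=4 : ac 5f 54 fb
[1] 0x12->0x01 len=3 : 11 ac 5f
[2] 0x1a->0x0e len=3 : be 22 1e
[3] 0x0f->0x13 len=2 : 22 1e
query mem[0x08]=0x00, mem[0x14]=0x1e, mem[0x0f]=0x22

MEM[0x08,0x14,0x0f] = 00 1e 22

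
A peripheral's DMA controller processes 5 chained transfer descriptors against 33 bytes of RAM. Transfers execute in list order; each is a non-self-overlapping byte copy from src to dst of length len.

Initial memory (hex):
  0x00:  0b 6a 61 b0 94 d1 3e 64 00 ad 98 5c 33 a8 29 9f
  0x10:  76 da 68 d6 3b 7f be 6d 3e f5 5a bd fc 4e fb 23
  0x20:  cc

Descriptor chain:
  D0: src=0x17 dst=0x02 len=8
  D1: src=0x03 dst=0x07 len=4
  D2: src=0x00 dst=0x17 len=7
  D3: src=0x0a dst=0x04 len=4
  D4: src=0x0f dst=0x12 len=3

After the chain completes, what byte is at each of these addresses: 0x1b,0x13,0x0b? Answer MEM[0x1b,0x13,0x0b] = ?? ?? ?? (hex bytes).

MEM[0x1b,0x13,0x0b] = f5 76 5c

D0: mem[0x02..0x09] <- [6d 3e f5 5a bd fc 4e fb]
D1: mem[0x07..0x0a] <- [3e f5 5a bd]
D2: mem[0x17..0x1d] <- [0b 6a 6d 3e f5 5a bd]
D3: mem[0x04..0x07] <- [bd 5c 33 a8]
D4: mem[0x12..0x14] <- [9f 76 da]
query mem[0x1b]=0xf5, mem[0x13]=0x76, mem[0x0b]=0x5c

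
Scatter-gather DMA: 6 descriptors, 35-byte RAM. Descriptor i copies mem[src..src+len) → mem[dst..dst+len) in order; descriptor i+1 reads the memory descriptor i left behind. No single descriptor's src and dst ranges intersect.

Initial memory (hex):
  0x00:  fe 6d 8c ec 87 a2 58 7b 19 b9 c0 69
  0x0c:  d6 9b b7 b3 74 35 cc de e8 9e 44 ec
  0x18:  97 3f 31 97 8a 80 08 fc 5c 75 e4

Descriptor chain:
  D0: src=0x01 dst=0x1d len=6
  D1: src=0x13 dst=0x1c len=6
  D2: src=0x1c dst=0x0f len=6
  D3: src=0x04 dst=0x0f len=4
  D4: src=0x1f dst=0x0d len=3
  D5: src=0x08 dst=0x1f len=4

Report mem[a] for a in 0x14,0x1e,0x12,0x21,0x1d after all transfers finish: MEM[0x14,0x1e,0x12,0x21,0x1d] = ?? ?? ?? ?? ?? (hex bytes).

MEM[0x14,0x1e,0x12,0x21,0x1d] = 97 9e 7b c0 e8

[0] 0x01->0x1d len=6 : 6d 8c ec 87 a2 58
[1] 0x13->0x1c len=6 : de e8 9e 44 ec 97
[2] 0x1c->0x0f len=6 : de e8 9e 44 ec 97
[3] 0x04->0x0f len=4 : 87 a2 58 7b
[4] 0x1f->0x0d len=3 : 44 ec 97
[5] 0x08->0x1f len=4 : 19 b9 c0 69
query mem[0x14]=0x97, mem[0x1e]=0x9e, mem[0x12]=0x7b, mem[0x21]=0xc0, mem[0x1d]=0xe8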